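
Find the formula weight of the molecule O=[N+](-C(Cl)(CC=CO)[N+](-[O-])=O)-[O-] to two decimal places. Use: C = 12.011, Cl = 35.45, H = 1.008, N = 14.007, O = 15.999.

Molecular formula: C4H5ClN2O5.
M = 4×12.011 + 1×35.45 + 5×1.008 + 2×14.007 + 5×15.999 = 196.54 g/mol.

196.54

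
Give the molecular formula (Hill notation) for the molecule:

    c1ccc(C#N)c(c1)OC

Heavy atoms from the SMILES: 8 C, 1 N, 1 O.
Implicit hydrogens by atom environment:
  4 × C (aromatic): 1 H each → 4
  2 × C (aromatic): no H
  1 × C: 3 H
  1 × C: no H
  1 × N: no H
  1 × O: no H
  Total hydrogens = 7.
Molecular formula: C8H7NO

C8H7NO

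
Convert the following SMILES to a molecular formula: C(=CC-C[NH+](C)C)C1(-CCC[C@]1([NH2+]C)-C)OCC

[C15H32N2O]2+

Heavy atoms from the SMILES: 15 C, 2 N, 1 O.
Implicit hydrogens by atom environment:
  6 × C: 2 H each → 12
  5 × C: 3 H each → 15
  2 × C: 1 H each → 2
  2 × C: no H
  1 × N (charge +1): 2 H
  1 × N (charge +1): 1 H
  1 × O: no H
  Total hydrogens = 32.
Net charge +2.
Molecular formula: [C15H32N2O]2+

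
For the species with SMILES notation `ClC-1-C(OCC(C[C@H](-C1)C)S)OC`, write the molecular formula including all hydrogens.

C9H17ClO2S

Heavy atoms from the SMILES: 9 C, 1 Cl, 2 O, 1 S.
Implicit hydrogens by atom environment:
  4 × C: 1 H each → 4
  3 × C: 2 H each → 6
  2 × C: 3 H each → 6
  2 × O: no H
  1 × Cl: no H
  1 × S: 1 H
  Total hydrogens = 17.
Molecular formula: C9H17ClO2S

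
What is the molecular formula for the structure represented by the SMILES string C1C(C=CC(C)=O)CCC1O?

C9H14O2

Heavy atoms from the SMILES: 9 C, 2 O.
Implicit hydrogens by atom environment:
  4 × C: 1 H each → 4
  3 × C: 2 H each → 6
  1 × C: 3 H
  1 × C: no H
  1 × O: 1 H
  1 × O: no H
  Total hydrogens = 14.
Molecular formula: C9H14O2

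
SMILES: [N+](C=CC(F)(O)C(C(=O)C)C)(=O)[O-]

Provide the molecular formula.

C7H10FNO4

Heavy atoms from the SMILES: 7 C, 1 F, 1 N, 4 O.
Implicit hydrogens by atom environment:
  3 × C: 1 H each → 3
  2 × C: 3 H each → 6
  2 × C: no H
  2 × O: no H
  1 × F: no H
  1 × N (charge +1): no H
  1 × O: 1 H
  1 × O (charge -1): no H
  Total hydrogens = 10.
Molecular formula: C7H10FNO4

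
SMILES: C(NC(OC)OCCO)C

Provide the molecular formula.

Heavy atoms from the SMILES: 6 C, 1 N, 3 O.
Implicit hydrogens by atom environment:
  3 × C: 2 H each → 6
  2 × C: 3 H each → 6
  2 × O: no H
  1 × C: 1 H
  1 × N: 1 H
  1 × O: 1 H
  Total hydrogens = 15.
Molecular formula: C6H15NO3

C6H15NO3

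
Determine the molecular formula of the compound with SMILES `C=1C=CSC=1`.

Heavy atoms from the SMILES: 4 C, 1 S.
Implicit hydrogens by atom environment:
  4 × C (aromatic): 1 H each → 4
  1 × S (aromatic): no H
  Total hydrogens = 4.
Molecular formula: C4H4S

C4H4S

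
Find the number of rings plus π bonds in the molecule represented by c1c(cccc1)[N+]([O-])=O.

5

Molecular formula from the SMILES: C6H5NO2.
DoU = (2C + 2 + N − H − X)/2 = (2·6 + 2 + 1 − 5 − 0)/2 = 10/2 = 5.
(Structurally: 1 ring(s) + 4 π bond(s) = 5.)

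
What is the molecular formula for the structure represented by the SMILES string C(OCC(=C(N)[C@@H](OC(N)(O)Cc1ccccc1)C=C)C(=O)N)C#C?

C18H23N3O4

Heavy atoms from the SMILES: 18 C, 3 N, 4 O.
Implicit hydrogens by atom environment:
  5 × C (aromatic): 1 H each → 5
  5 × C: no H
  4 × C: 2 H each → 8
  3 × C: 1 H each → 3
  3 × N: 2 H each → 6
  3 × O: no H
  1 × C (aromatic): no H
  1 × O: 1 H
  Total hydrogens = 23.
Molecular formula: C18H23N3O4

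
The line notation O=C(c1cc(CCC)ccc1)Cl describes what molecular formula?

Heavy atoms from the SMILES: 10 C, 1 Cl, 1 O.
Implicit hydrogens by atom environment:
  4 × C (aromatic): 1 H each → 4
  2 × C: 2 H each → 4
  2 × C (aromatic): no H
  1 × C: 3 H
  1 × C: no H
  1 × Cl: no H
  1 × O: no H
  Total hydrogens = 11.
Molecular formula: C10H11ClO

C10H11ClO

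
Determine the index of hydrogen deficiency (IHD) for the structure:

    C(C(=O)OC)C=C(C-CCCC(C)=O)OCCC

3

Molecular formula from the SMILES: C14H24O4.
DoU = (2C + 2 + N − H − X)/2 = (2·14 + 2 + 0 − 24 − 0)/2 = 6/2 = 3.
(Structurally: 0 ring(s) + 3 π bond(s) = 3.)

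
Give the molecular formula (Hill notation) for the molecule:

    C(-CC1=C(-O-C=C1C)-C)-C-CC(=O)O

C11H16O3

Heavy atoms from the SMILES: 11 C, 3 O.
Implicit hydrogens by atom environment:
  4 × C: 2 H each → 8
  3 × C (aromatic): no H
  2 × C: 3 H each → 6
  1 × C (aromatic): 1 H
  1 × C: no H
  1 × O: 1 H
  1 × O (aromatic): no H
  1 × O: no H
  Total hydrogens = 16.
Molecular formula: C11H16O3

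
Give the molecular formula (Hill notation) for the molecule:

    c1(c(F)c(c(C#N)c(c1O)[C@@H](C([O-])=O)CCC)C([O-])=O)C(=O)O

[C14H10FNO7]2-

Heavy atoms from the SMILES: 14 C, 1 F, 1 N, 7 O.
Implicit hydrogens by atom environment:
  6 × C (aromatic): no H
  4 × C: no H
  3 × O: no H
  2 × C: 2 H each → 4
  2 × O: 1 H each → 2
  2 × O (charge -1): no H
  1 × C: 3 H
  1 × C: 1 H
  1 × F: no H
  1 × N: no H
  Total hydrogens = 10.
Net charge -2.
Molecular formula: [C14H10FNO7]2-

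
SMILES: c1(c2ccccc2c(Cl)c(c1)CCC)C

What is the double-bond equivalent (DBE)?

7

Molecular formula from the SMILES: C14H15Cl.
DoU = (2C + 2 + N − H − X)/2 = (2·14 + 2 + 0 − 15 − 1)/2 = 14/2 = 7.
(Structurally: 2 ring(s) + 5 π bond(s) = 7.)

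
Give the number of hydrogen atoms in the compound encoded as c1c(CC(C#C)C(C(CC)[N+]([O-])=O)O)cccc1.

17

Hydrogens are implicit in SMILES; fill each atom to its normal valence:
  5 × C (aromatic): 1 H each → 5
  4 × C: 1 H each → 4
  2 × C: 2 H each → 4
  1 × C: 3 H
  1 × C: no H
  1 × C (aromatic): no H
  1 × N (charge +1): no H
  1 × O: 1 H
  1 × O: no H
  1 × O (charge -1): no H
  Total hydrogens = 17.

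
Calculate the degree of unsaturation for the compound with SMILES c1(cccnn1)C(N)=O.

5

Molecular formula from the SMILES: C5H5N3O.
DoU = (2C + 2 + N − H − X)/2 = (2·5 + 2 + 3 − 5 − 0)/2 = 10/2 = 5.
(Structurally: 1 ring(s) + 4 π bond(s) = 5.)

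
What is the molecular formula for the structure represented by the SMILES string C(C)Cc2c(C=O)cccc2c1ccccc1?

C16H16O

Heavy atoms from the SMILES: 16 C, 1 O.
Implicit hydrogens by atom environment:
  8 × C (aromatic): 1 H each → 8
  4 × C (aromatic): no H
  2 × C: 2 H each → 4
  1 × C: 3 H
  1 × C: 1 H
  1 × O: no H
  Total hydrogens = 16.
Molecular formula: C16H16O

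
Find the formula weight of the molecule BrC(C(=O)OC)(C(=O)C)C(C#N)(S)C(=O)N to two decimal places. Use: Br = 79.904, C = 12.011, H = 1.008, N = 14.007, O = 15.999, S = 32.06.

309.13

Molecular formula: C8H9BrN2O4S.
M = 1×79.904 + 8×12.011 + 9×1.008 + 2×14.007 + 4×15.999 + 1×32.06 = 309.13 g/mol.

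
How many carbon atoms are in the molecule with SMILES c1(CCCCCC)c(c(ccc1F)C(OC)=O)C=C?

The symbol for carbon appears 16 times in the SMILES. Lowercase c denotes aromatic carbon and counts toward C.

16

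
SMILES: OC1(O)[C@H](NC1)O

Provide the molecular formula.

C3H7NO3

Heavy atoms from the SMILES: 3 C, 1 N, 3 O.
Implicit hydrogens by atom environment:
  3 × O: 1 H each → 3
  1 × C: 2 H
  1 × C: 1 H
  1 × C: no H
  1 × N: 1 H
  Total hydrogens = 7.
Molecular formula: C3H7NO3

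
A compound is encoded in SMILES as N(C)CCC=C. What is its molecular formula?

C5H11N

Heavy atoms from the SMILES: 5 C, 1 N.
Implicit hydrogens by atom environment:
  3 × C: 2 H each → 6
  1 × C: 3 H
  1 × C: 1 H
  1 × N: 1 H
  Total hydrogens = 11.
Molecular formula: C5H11N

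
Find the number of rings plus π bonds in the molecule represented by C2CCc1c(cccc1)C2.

5

Molecular formula from the SMILES: C10H12.
DoU = (2C + 2 + N − H − X)/2 = (2·10 + 2 + 0 − 12 − 0)/2 = 10/2 = 5.
(Structurally: 2 ring(s) + 3 π bond(s) = 5.)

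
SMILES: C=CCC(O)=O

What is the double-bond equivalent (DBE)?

Molecular formula from the SMILES: C4H6O2.
DoU = (2C + 2 + N − H − X)/2 = (2·4 + 2 + 0 − 6 − 0)/2 = 4/2 = 2.
(Structurally: 0 ring(s) + 2 π bond(s) = 2.)

2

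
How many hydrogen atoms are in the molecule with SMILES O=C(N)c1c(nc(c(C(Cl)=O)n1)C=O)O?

Hydrogens are implicit in SMILES; fill each atom to its normal valence:
  4 × C (aromatic): no H
  3 × O: no H
  2 × C: no H
  2 × N (aromatic): no H
  1 × C: 1 H
  1 × Cl: no H
  1 × N: 2 H
  1 × O: 1 H
  Total hydrogens = 4.

4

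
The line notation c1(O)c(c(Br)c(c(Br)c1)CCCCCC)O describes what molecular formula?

C12H16Br2O2

Heavy atoms from the SMILES: 2 Br, 12 C, 2 O.
Implicit hydrogens by atom environment:
  5 × C: 2 H each → 10
  5 × C (aromatic): no H
  2 × Br: no H
  2 × O: 1 H each → 2
  1 × C: 3 H
  1 × C (aromatic): 1 H
  Total hydrogens = 16.
Molecular formula: C12H16Br2O2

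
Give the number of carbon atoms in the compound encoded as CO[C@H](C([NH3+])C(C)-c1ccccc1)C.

12

The symbol for carbon appears 12 times in the SMILES. Lowercase c denotes aromatic carbon and counts toward C.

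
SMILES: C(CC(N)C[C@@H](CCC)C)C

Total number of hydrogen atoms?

23

Hydrogens are implicit in SMILES; fill each atom to its normal valence:
  5 × C: 2 H each → 10
  3 × C: 3 H each → 9
  2 × C: 1 H each → 2
  1 × N: 2 H
  Total hydrogens = 23.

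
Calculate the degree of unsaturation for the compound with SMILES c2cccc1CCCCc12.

5

Molecular formula from the SMILES: C10H12.
DoU = (2C + 2 + N − H − X)/2 = (2·10 + 2 + 0 − 12 − 0)/2 = 10/2 = 5.
(Structurally: 2 ring(s) + 3 π bond(s) = 5.)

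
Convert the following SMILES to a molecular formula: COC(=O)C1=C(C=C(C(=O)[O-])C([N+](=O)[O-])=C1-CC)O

C11H10NO7-

Heavy atoms from the SMILES: 11 C, 1 N, 7 O.
Implicit hydrogens by atom environment:
  5 × C (aromatic): no H
  4 × O: no H
  2 × C: 3 H each → 6
  2 × C: no H
  2 × O (charge -1): no H
  1 × C: 2 H
  1 × C (aromatic): 1 H
  1 × N (charge +1): no H
  1 × O: 1 H
  Total hydrogens = 10.
Net charge -1.
Molecular formula: C11H10NO7-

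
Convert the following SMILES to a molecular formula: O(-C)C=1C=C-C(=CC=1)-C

Heavy atoms from the SMILES: 8 C, 1 O.
Implicit hydrogens by atom environment:
  4 × C (aromatic): 1 H each → 4
  2 × C: 3 H each → 6
  2 × C (aromatic): no H
  1 × O: no H
  Total hydrogens = 10.
Molecular formula: C8H10O

C8H10O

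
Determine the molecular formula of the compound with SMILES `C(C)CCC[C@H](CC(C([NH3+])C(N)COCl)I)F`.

Heavy atoms from the SMILES: 11 C, 1 Cl, 1 F, 1 I, 2 N, 1 O.
Implicit hydrogens by atom environment:
  6 × C: 2 H each → 12
  4 × C: 1 H each → 4
  1 × C: 3 H
  1 × Cl: no H
  1 × F: no H
  1 × I: no H
  1 × N (charge +1): 3 H
  1 × N: 2 H
  1 × O: no H
  Total hydrogens = 24.
Net charge +1.
Molecular formula: C11H24ClFIN2O+

C11H24ClFIN2O+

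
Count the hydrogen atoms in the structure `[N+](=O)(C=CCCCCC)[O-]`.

13

Hydrogens are implicit in SMILES; fill each atom to its normal valence:
  4 × C: 2 H each → 8
  2 × C: 1 H each → 2
  1 × C: 3 H
  1 × N (charge +1): no H
  1 × O: no H
  1 × O (charge -1): no H
  Total hydrogens = 13.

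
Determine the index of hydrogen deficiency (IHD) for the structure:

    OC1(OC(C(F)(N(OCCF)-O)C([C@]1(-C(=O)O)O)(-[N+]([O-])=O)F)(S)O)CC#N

Molecular formula from the SMILES: C10H12F3N3O10S.
DoU = (2C + 2 + N − H − X)/2 = (2·10 + 2 + 3 − 12 − 3)/2 = 10/2 = 5.
(Structurally: 1 ring(s) + 4 π bond(s) = 5.)

5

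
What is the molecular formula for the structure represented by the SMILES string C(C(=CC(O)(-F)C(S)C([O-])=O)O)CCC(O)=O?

Heavy atoms from the SMILES: 9 C, 1 F, 6 O, 1 S.
Implicit hydrogens by atom environment:
  4 × C: no H
  3 × C: 2 H each → 6
  3 × O: 1 H each → 3
  2 × C: 1 H each → 2
  2 × O: no H
  1 × F: no H
  1 × O (charge -1): no H
  1 × S: 1 H
  Total hydrogens = 12.
Net charge -1.
Molecular formula: C9H12FO6S-

C9H12FO6S-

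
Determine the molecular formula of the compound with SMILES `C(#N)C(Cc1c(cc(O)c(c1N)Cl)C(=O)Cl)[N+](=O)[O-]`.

Heavy atoms from the SMILES: 10 C, 2 Cl, 3 N, 4 O.
Implicit hydrogens by atom environment:
  5 × C (aromatic): no H
  2 × C: no H
  2 × Cl: no H
  2 × O: no H
  1 × C: 2 H
  1 × C (aromatic): 1 H
  1 × C: 1 H
  1 × N: 2 H
  1 × N (charge +1): no H
  1 × N: no H
  1 × O: 1 H
  1 × O (charge -1): no H
  Total hydrogens = 7.
Molecular formula: C10H7Cl2N3O4

C10H7Cl2N3O4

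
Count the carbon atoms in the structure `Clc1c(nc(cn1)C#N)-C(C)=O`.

7

The symbol for carbon appears 7 times in the SMILES. Lowercase c denotes aromatic carbon and counts toward C.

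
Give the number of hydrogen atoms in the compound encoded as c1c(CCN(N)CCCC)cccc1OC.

22

Hydrogens are implicit in SMILES; fill each atom to its normal valence:
  5 × C: 2 H each → 10
  4 × C (aromatic): 1 H each → 4
  2 × C: 3 H each → 6
  2 × C (aromatic): no H
  1 × N: 2 H
  1 × N: no H
  1 × O: no H
  Total hydrogens = 22.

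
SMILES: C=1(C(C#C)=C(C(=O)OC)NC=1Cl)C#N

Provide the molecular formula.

C9H5ClN2O2

Heavy atoms from the SMILES: 9 C, 1 Cl, 2 N, 2 O.
Implicit hydrogens by atom environment:
  4 × C (aromatic): no H
  3 × C: no H
  2 × O: no H
  1 × C: 3 H
  1 × C: 1 H
  1 × Cl: no H
  1 × N (aromatic): 1 H
  1 × N: no H
  Total hydrogens = 5.
Molecular formula: C9H5ClN2O2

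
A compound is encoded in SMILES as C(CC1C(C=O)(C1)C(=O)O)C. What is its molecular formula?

Heavy atoms from the SMILES: 8 C, 3 O.
Implicit hydrogens by atom environment:
  3 × C: 2 H each → 6
  2 × C: 1 H each → 2
  2 × C: no H
  2 × O: no H
  1 × C: 3 H
  1 × O: 1 H
  Total hydrogens = 12.
Molecular formula: C8H12O3

C8H12O3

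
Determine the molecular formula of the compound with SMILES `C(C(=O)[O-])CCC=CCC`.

C8H13O2-

Heavy atoms from the SMILES: 8 C, 2 O.
Implicit hydrogens by atom environment:
  4 × C: 2 H each → 8
  2 × C: 1 H each → 2
  1 × C: 3 H
  1 × C: no H
  1 × O: no H
  1 × O (charge -1): no H
  Total hydrogens = 13.
Net charge -1.
Molecular formula: C8H13O2-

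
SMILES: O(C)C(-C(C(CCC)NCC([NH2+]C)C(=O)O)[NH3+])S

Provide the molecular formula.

Heavy atoms from the SMILES: 11 C, 3 N, 3 O, 1 S.
Implicit hydrogens by atom environment:
  4 × C: 1 H each → 4
  3 × C: 3 H each → 9
  3 × C: 2 H each → 6
  2 × O: no H
  1 × C: no H
  1 × N (charge +1): 3 H
  1 × N (charge +1): 2 H
  1 × N: 1 H
  1 × O: 1 H
  1 × S: 1 H
  Total hydrogens = 27.
Net charge +2.
Molecular formula: [C11H27N3O3S]2+

[C11H27N3O3S]2+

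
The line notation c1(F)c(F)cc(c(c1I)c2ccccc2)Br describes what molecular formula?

C12H6BrF2I

Heavy atoms from the SMILES: 1 Br, 12 C, 2 F, 1 I.
Implicit hydrogens by atom environment:
  6 × C (aromatic): 1 H each → 6
  6 × C (aromatic): no H
  2 × F: no H
  1 × Br: no H
  1 × I: no H
  Total hydrogens = 6.
Molecular formula: C12H6BrF2I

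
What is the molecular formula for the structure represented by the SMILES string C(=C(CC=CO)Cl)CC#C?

C8H9ClO

Heavy atoms from the SMILES: 8 C, 1 Cl, 1 O.
Implicit hydrogens by atom environment:
  4 × C: 1 H each → 4
  2 × C: 2 H each → 4
  2 × C: no H
  1 × Cl: no H
  1 × O: 1 H
  Total hydrogens = 9.
Molecular formula: C8H9ClO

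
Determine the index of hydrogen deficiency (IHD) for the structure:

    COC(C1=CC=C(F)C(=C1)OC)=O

5

Molecular formula from the SMILES: C9H9FO3.
DoU = (2C + 2 + N − H − X)/2 = (2·9 + 2 + 0 − 9 − 1)/2 = 10/2 = 5.
(Structurally: 1 ring(s) + 4 π bond(s) = 5.)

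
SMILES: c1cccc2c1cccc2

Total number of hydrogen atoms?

Hydrogens are implicit in SMILES; fill each atom to its normal valence:
  8 × C (aromatic): 1 H each → 8
  2 × C (aromatic): no H
  Total hydrogens = 8.

8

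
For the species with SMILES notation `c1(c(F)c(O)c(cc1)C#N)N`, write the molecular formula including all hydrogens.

C7H5FN2O

Heavy atoms from the SMILES: 7 C, 1 F, 2 N, 1 O.
Implicit hydrogens by atom environment:
  4 × C (aromatic): no H
  2 × C (aromatic): 1 H each → 2
  1 × C: no H
  1 × F: no H
  1 × N: 2 H
  1 × N: no H
  1 × O: 1 H
  Total hydrogens = 5.
Molecular formula: C7H5FN2O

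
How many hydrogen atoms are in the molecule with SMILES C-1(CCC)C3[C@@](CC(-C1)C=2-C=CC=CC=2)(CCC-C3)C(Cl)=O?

Hydrogens are implicit in SMILES; fill each atom to its normal valence:
  8 × C: 2 H each → 16
  5 × C (aromatic): 1 H each → 5
  3 × C: 1 H each → 3
  2 × C: no H
  1 × C: 3 H
  1 × C (aromatic): no H
  1 × Cl: no H
  1 × O: no H
  Total hydrogens = 27.

27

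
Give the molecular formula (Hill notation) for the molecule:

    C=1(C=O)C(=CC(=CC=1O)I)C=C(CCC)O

C12H13IO3

Heavy atoms from the SMILES: 12 C, 1 I, 3 O.
Implicit hydrogens by atom environment:
  4 × C (aromatic): no H
  2 × C: 2 H each → 4
  2 × C (aromatic): 1 H each → 2
  2 × C: 1 H each → 2
  2 × O: 1 H each → 2
  1 × C: 3 H
  1 × C: no H
  1 × I: no H
  1 × O: no H
  Total hydrogens = 13.
Molecular formula: C12H13IO3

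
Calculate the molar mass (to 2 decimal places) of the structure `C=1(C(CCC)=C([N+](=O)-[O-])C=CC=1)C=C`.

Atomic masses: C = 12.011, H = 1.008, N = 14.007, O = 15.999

Molecular formula: C11H13NO2.
M = 11×12.011 + 13×1.008 + 1×14.007 + 2×15.999 = 191.23 g/mol.

191.23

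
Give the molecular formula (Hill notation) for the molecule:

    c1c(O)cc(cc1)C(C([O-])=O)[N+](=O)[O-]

Heavy atoms from the SMILES: 8 C, 1 N, 5 O.
Implicit hydrogens by atom environment:
  4 × C (aromatic): 1 H each → 4
  2 × C (aromatic): no H
  2 × O: no H
  2 × O (charge -1): no H
  1 × C: 1 H
  1 × C: no H
  1 × N (charge +1): no H
  1 × O: 1 H
  Total hydrogens = 6.
Net charge -1.
Molecular formula: C8H6NO5-

C8H6NO5-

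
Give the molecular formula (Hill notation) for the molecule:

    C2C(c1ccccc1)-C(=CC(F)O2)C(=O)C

C13H13FO2

Heavy atoms from the SMILES: 13 C, 1 F, 2 O.
Implicit hydrogens by atom environment:
  5 × C (aromatic): 1 H each → 5
  3 × C: 1 H each → 3
  2 × C: no H
  2 × O: no H
  1 × C: 3 H
  1 × C: 2 H
  1 × C (aromatic): no H
  1 × F: no H
  Total hydrogens = 13.
Molecular formula: C13H13FO2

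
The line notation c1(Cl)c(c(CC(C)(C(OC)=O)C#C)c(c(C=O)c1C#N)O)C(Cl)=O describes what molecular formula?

C16H11Cl2NO5

Heavy atoms from the SMILES: 16 C, 2 Cl, 1 N, 5 O.
Implicit hydrogens by atom environment:
  6 × C (aromatic): no H
  5 × C: no H
  4 × O: no H
  2 × C: 3 H each → 6
  2 × C: 1 H each → 2
  2 × Cl: no H
  1 × C: 2 H
  1 × N: no H
  1 × O: 1 H
  Total hydrogens = 11.
Molecular formula: C16H11Cl2NO5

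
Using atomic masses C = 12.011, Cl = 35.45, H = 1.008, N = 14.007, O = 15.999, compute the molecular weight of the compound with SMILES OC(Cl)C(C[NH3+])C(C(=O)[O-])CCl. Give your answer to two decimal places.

Molecular formula: C6H11Cl2NO3.
M = 6×12.011 + 2×35.45 + 11×1.008 + 1×14.007 + 3×15.999 = 216.06 g/mol.

216.06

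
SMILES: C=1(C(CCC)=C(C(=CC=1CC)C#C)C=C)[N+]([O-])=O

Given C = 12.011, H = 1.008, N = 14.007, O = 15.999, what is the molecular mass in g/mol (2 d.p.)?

243.31

Molecular formula: C15H17NO2.
M = 15×12.011 + 17×1.008 + 1×14.007 + 2×15.999 = 243.31 g/mol.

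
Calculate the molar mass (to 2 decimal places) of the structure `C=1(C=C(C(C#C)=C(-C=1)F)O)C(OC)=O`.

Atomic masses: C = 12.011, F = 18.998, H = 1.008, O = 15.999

Molecular formula: C10H7FO3.
M = 10×12.011 + 1×18.998 + 7×1.008 + 3×15.999 = 194.16 g/mol.

194.16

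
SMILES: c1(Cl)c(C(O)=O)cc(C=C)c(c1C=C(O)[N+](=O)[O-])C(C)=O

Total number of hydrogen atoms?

10

Hydrogens are implicit in SMILES; fill each atom to its normal valence:
  5 × C (aromatic): no H
  3 × C: no H
  3 × O: no H
  2 × C: 1 H each → 2
  2 × O: 1 H each → 2
  1 × C: 3 H
  1 × C: 2 H
  1 × C (aromatic): 1 H
  1 × Cl: no H
  1 × N (charge +1): no H
  1 × O (charge -1): no H
  Total hydrogens = 10.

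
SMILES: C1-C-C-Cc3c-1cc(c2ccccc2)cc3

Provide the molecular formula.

C16H16

Heavy atoms from the SMILES: 16 C.
Implicit hydrogens by atom environment:
  8 × C (aromatic): 1 H each → 8
  4 × C: 2 H each → 8
  4 × C (aromatic): no H
  Total hydrogens = 16.
Molecular formula: C16H16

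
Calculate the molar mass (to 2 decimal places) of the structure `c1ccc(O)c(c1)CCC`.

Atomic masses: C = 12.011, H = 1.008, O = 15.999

136.19

Molecular formula: C9H12O.
M = 9×12.011 + 12×1.008 + 1×15.999 = 136.19 g/mol.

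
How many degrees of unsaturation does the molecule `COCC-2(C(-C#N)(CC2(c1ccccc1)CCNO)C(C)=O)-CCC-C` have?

Molecular formula from the SMILES: C21H30N2O3.
DoU = (2C + 2 + N − H − X)/2 = (2·21 + 2 + 2 − 30 − 0)/2 = 16/2 = 8.
(Structurally: 2 ring(s) + 6 π bond(s) = 8.)

8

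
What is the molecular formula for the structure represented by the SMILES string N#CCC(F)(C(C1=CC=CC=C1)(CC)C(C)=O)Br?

Heavy atoms from the SMILES: 1 Br, 14 C, 1 F, 1 N, 1 O.
Implicit hydrogens by atom environment:
  5 × C (aromatic): 1 H each → 5
  4 × C: no H
  2 × C: 3 H each → 6
  2 × C: 2 H each → 4
  1 × Br: no H
  1 × C (aromatic): no H
  1 × F: no H
  1 × N: no H
  1 × O: no H
  Total hydrogens = 15.
Molecular formula: C14H15BrFNO

C14H15BrFNO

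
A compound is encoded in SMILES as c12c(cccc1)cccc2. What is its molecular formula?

C10H8

Heavy atoms from the SMILES: 10 C.
Implicit hydrogens by atom environment:
  8 × C (aromatic): 1 H each → 8
  2 × C (aromatic): no H
  Total hydrogens = 8.
Molecular formula: C10H8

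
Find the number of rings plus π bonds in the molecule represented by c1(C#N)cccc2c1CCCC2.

7

Molecular formula from the SMILES: C11H11N.
DoU = (2C + 2 + N − H − X)/2 = (2·11 + 2 + 1 − 11 − 0)/2 = 14/2 = 7.
(Structurally: 2 ring(s) + 5 π bond(s) = 7.)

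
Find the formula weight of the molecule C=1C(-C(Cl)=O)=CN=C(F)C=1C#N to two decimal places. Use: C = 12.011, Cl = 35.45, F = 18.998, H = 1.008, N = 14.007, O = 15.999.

184.55

Molecular formula: C7H2ClFN2O.
M = 7×12.011 + 1×35.45 + 1×18.998 + 2×1.008 + 2×14.007 + 1×15.999 = 184.55 g/mol.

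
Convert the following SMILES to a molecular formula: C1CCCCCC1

C7H14

Heavy atoms from the SMILES: 7 C.
Implicit hydrogens by atom environment:
  7 × C: 2 H each → 14
  Total hydrogens = 14.
Molecular formula: C7H14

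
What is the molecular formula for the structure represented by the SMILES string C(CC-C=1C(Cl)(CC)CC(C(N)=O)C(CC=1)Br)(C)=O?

Heavy atoms from the SMILES: 1 Br, 14 C, 1 Cl, 1 N, 2 O.
Implicit hydrogens by atom environment:
  5 × C: 2 H each → 10
  4 × C: no H
  3 × C: 1 H each → 3
  2 × C: 3 H each → 6
  2 × O: no H
  1 × Br: no H
  1 × Cl: no H
  1 × N: 2 H
  Total hydrogens = 21.
Molecular formula: C14H21BrClNO2

C14H21BrClNO2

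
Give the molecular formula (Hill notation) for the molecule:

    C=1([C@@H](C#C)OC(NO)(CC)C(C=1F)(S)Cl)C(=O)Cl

Heavy atoms from the SMILES: 10 C, 2 Cl, 1 F, 1 N, 3 O, 1 S.
Implicit hydrogens by atom environment:
  6 × C: no H
  2 × C: 1 H each → 2
  2 × Cl: no H
  2 × O: no H
  1 × C: 3 H
  1 × C: 2 H
  1 × F: no H
  1 × N: 1 H
  1 × O: 1 H
  1 × S: 1 H
  Total hydrogens = 10.
Molecular formula: C10H10Cl2FNO3S

C10H10Cl2FNO3S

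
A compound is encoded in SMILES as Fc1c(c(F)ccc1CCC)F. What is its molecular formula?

C9H9F3

Heavy atoms from the SMILES: 9 C, 3 F.
Implicit hydrogens by atom environment:
  4 × C (aromatic): no H
  3 × F: no H
  2 × C: 2 H each → 4
  2 × C (aromatic): 1 H each → 2
  1 × C: 3 H
  Total hydrogens = 9.
Molecular formula: C9H9F3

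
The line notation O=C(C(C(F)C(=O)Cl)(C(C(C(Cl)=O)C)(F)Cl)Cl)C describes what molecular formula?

Heavy atoms from the SMILES: 9 C, 4 Cl, 2 F, 3 O.
Implicit hydrogens by atom environment:
  5 × C: no H
  4 × Cl: no H
  3 × O: no H
  2 × C: 3 H each → 6
  2 × C: 1 H each → 2
  2 × F: no H
  Total hydrogens = 8.
Molecular formula: C9H8Cl4F2O3

C9H8Cl4F2O3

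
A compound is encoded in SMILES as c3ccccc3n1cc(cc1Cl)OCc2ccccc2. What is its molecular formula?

Heavy atoms from the SMILES: 17 C, 1 Cl, 1 N, 1 O.
Implicit hydrogens by atom environment:
  12 × C (aromatic): 1 H each → 12
  4 × C (aromatic): no H
  1 × C: 2 H
  1 × Cl: no H
  1 × N (aromatic): no H
  1 × O: no H
  Total hydrogens = 14.
Molecular formula: C17H14ClNO

C17H14ClNO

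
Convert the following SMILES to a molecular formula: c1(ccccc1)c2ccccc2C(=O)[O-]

C13H9O2-

Heavy atoms from the SMILES: 13 C, 2 O.
Implicit hydrogens by atom environment:
  9 × C (aromatic): 1 H each → 9
  3 × C (aromatic): no H
  1 × C: no H
  1 × O: no H
  1 × O (charge -1): no H
  Total hydrogens = 9.
Net charge -1.
Molecular formula: C13H9O2-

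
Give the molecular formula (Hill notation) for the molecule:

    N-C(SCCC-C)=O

Heavy atoms from the SMILES: 5 C, 1 N, 1 O, 1 S.
Implicit hydrogens by atom environment:
  3 × C: 2 H each → 6
  1 × C: 3 H
  1 × C: no H
  1 × N: 2 H
  1 × O: no H
  1 × S: no H
  Total hydrogens = 11.
Molecular formula: C5H11NOS

C5H11NOS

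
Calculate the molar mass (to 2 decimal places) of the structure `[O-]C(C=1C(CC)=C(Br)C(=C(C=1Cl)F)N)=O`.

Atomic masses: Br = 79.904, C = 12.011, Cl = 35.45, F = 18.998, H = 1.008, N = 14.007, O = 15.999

295.51

Molecular formula: C9H7BrClFNO2-.
M = 1×79.904 + 9×12.011 + 1×35.45 + 1×18.998 + 7×1.008 + 1×14.007 + 2×15.999 = 295.51 g/mol.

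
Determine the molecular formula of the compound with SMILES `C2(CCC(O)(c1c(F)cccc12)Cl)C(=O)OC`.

Heavy atoms from the SMILES: 12 C, 1 Cl, 1 F, 3 O.
Implicit hydrogens by atom environment:
  3 × C (aromatic): 1 H each → 3
  3 × C (aromatic): no H
  2 × C: 2 H each → 4
  2 × C: no H
  2 × O: no H
  1 × C: 3 H
  1 × C: 1 H
  1 × Cl: no H
  1 × F: no H
  1 × O: 1 H
  Total hydrogens = 12.
Molecular formula: C12H12ClFO3

C12H12ClFO3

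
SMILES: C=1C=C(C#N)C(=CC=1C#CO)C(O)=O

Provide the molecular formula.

C10H5NO3

Heavy atoms from the SMILES: 10 C, 1 N, 3 O.
Implicit hydrogens by atom environment:
  4 × C: no H
  3 × C (aromatic): 1 H each → 3
  3 × C (aromatic): no H
  2 × O: 1 H each → 2
  1 × N: no H
  1 × O: no H
  Total hydrogens = 5.
Molecular formula: C10H5NO3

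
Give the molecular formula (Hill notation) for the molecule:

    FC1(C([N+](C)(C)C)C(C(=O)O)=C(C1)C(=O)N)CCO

Heavy atoms from the SMILES: 12 C, 1 F, 2 N, 4 O.
Implicit hydrogens by atom environment:
  5 × C: no H
  3 × C: 3 H each → 9
  3 × C: 2 H each → 6
  2 × O: 1 H each → 2
  2 × O: no H
  1 × C: 1 H
  1 × F: no H
  1 × N: 2 H
  1 × N (charge +1): no H
  Total hydrogens = 20.
Net charge +1.
Molecular formula: C12H20FN2O4+

C12H20FN2O4+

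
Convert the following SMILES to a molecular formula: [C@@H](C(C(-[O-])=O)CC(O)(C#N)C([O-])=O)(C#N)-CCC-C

[C12H14N2O5]2-

Heavy atoms from the SMILES: 12 C, 2 N, 5 O.
Implicit hydrogens by atom environment:
  5 × C: no H
  4 × C: 2 H each → 8
  2 × C: 1 H each → 2
  2 × N: no H
  2 × O: no H
  2 × O (charge -1): no H
  1 × C: 3 H
  1 × O: 1 H
  Total hydrogens = 14.
Net charge -2.
Molecular formula: [C12H14N2O5]2-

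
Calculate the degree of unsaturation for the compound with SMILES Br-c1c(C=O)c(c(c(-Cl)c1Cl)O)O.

5

Molecular formula from the SMILES: C7H3BrCl2O3.
DoU = (2C + 2 + N − H − X)/2 = (2·7 + 2 + 0 − 3 − 3)/2 = 10/2 = 5.
(Structurally: 1 ring(s) + 4 π bond(s) = 5.)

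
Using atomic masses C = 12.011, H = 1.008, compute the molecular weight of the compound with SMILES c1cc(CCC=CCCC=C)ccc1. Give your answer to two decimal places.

186.30

Molecular formula: C14H18.
M = 14×12.011 + 18×1.008 = 186.30 g/mol.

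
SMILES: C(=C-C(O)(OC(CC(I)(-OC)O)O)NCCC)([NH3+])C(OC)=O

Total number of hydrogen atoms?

Hydrogens are implicit in SMILES; fill each atom to its normal valence:
  4 × C: no H
  4 × O: no H
  3 × C: 3 H each → 9
  3 × C: 2 H each → 6
  3 × O: 1 H each → 3
  2 × C: 1 H each → 2
  1 × I: no H
  1 × N (charge +1): 3 H
  1 × N: 1 H
  Total hydrogens = 24.

24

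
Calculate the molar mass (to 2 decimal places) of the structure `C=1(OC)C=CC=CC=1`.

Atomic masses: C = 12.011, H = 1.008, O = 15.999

Molecular formula: C7H8O.
M = 7×12.011 + 8×1.008 + 1×15.999 = 108.14 g/mol.

108.14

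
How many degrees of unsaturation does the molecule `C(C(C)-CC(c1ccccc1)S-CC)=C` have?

5

Molecular formula from the SMILES: C14H20S.
DoU = (2C + 2 + N − H − X)/2 = (2·14 + 2 + 0 − 20 − 0)/2 = 10/2 = 5.
(Structurally: 1 ring(s) + 4 π bond(s) = 5.)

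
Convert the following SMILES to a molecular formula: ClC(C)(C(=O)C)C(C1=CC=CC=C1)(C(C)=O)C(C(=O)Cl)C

Heavy atoms from the SMILES: 16 C, 2 Cl, 3 O.
Implicit hydrogens by atom environment:
  5 × C (aromatic): 1 H each → 5
  5 × C: no H
  4 × C: 3 H each → 12
  3 × O: no H
  2 × Cl: no H
  1 × C: 1 H
  1 × C (aromatic): no H
  Total hydrogens = 18.
Molecular formula: C16H18Cl2O3

C16H18Cl2O3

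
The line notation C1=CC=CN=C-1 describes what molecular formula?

Heavy atoms from the SMILES: 5 C, 1 N.
Implicit hydrogens by atom environment:
  5 × C (aromatic): 1 H each → 5
  1 × N (aromatic): no H
  Total hydrogens = 5.
Molecular formula: C5H5N

C5H5N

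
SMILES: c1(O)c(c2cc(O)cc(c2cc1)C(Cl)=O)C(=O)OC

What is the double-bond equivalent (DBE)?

Molecular formula from the SMILES: C13H9ClO5.
DoU = (2C + 2 + N − H − X)/2 = (2·13 + 2 + 0 − 9 − 1)/2 = 18/2 = 9.
(Structurally: 2 ring(s) + 7 π bond(s) = 9.)

9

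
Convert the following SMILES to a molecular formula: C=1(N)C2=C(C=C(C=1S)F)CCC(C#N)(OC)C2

Heavy atoms from the SMILES: 12 C, 1 F, 2 N, 1 O, 1 S.
Implicit hydrogens by atom environment:
  5 × C (aromatic): no H
  3 × C: 2 H each → 6
  2 × C: no H
  1 × C: 3 H
  1 × C (aromatic): 1 H
  1 × F: no H
  1 × N: 2 H
  1 × N: no H
  1 × O: no H
  1 × S: 1 H
  Total hydrogens = 13.
Molecular formula: C12H13FN2OS

C12H13FN2OS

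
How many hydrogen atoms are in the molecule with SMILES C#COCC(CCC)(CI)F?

Hydrogens are implicit in SMILES; fill each atom to its normal valence:
  4 × C: 2 H each → 8
  2 × C: no H
  1 × C: 3 H
  1 × C: 1 H
  1 × F: no H
  1 × I: no H
  1 × O: no H
  Total hydrogens = 12.

12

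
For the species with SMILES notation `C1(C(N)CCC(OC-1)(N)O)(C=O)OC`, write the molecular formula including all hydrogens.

Heavy atoms from the SMILES: 8 C, 2 N, 4 O.
Implicit hydrogens by atom environment:
  3 × C: 2 H each → 6
  3 × O: no H
  2 × C: 1 H each → 2
  2 × C: no H
  2 × N: 2 H each → 4
  1 × C: 3 H
  1 × O: 1 H
  Total hydrogens = 16.
Molecular formula: C8H16N2O4

C8H16N2O4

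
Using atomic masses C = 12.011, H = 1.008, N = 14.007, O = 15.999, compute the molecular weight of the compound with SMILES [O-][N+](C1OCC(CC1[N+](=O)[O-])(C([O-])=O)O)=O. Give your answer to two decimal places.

Molecular formula: C6H7N2O8-.
M = 6×12.011 + 7×1.008 + 2×14.007 + 8×15.999 = 235.13 g/mol.

235.13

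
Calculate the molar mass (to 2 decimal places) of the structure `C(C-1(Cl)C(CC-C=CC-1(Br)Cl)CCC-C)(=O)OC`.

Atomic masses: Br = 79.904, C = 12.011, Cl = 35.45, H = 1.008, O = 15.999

Molecular formula: C13H19BrCl2O2.
M = 1×79.904 + 13×12.011 + 2×35.45 + 19×1.008 + 2×15.999 = 358.10 g/mol.

358.10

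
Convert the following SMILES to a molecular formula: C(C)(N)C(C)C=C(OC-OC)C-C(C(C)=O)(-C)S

Heavy atoms from the SMILES: 13 C, 1 N, 3 O, 1 S.
Implicit hydrogens by atom environment:
  5 × C: 3 H each → 15
  3 × C: 1 H each → 3
  3 × C: no H
  3 × O: no H
  2 × C: 2 H each → 4
  1 × N: 2 H
  1 × S: 1 H
  Total hydrogens = 25.
Molecular formula: C13H25NO3S

C13H25NO3S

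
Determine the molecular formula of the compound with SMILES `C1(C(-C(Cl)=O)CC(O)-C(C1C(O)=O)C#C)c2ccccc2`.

C16H15ClO4

Heavy atoms from the SMILES: 16 C, 1 Cl, 4 O.
Implicit hydrogens by atom environment:
  6 × C: 1 H each → 6
  5 × C (aromatic): 1 H each → 5
  3 × C: no H
  2 × O: 1 H each → 2
  2 × O: no H
  1 × C: 2 H
  1 × C (aromatic): no H
  1 × Cl: no H
  Total hydrogens = 15.
Molecular formula: C16H15ClO4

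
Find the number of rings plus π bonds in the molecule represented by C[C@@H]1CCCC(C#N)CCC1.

Molecular formula from the SMILES: C10H17N.
DoU = (2C + 2 + N − H − X)/2 = (2·10 + 2 + 1 − 17 − 0)/2 = 6/2 = 3.
(Structurally: 1 ring(s) + 2 π bond(s) = 3.)

3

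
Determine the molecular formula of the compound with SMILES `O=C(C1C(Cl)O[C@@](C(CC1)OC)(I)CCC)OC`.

C12H20ClIO4

Heavy atoms from the SMILES: 12 C, 1 Cl, 1 I, 4 O.
Implicit hydrogens by atom environment:
  4 × C: 2 H each → 8
  4 × O: no H
  3 × C: 3 H each → 9
  3 × C: 1 H each → 3
  2 × C: no H
  1 × Cl: no H
  1 × I: no H
  Total hydrogens = 20.
Molecular formula: C12H20ClIO4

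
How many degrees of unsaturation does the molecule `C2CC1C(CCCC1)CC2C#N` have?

4

Molecular formula from the SMILES: C11H17N.
DoU = (2C + 2 + N − H − X)/2 = (2·11 + 2 + 1 − 17 − 0)/2 = 8/2 = 4.
(Structurally: 2 ring(s) + 2 π bond(s) = 4.)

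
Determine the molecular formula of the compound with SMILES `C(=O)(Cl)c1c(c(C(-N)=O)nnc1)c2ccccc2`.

Heavy atoms from the SMILES: 12 C, 1 Cl, 3 N, 2 O.
Implicit hydrogens by atom environment:
  6 × C (aromatic): 1 H each → 6
  4 × C (aromatic): no H
  2 × C: no H
  2 × N (aromatic): no H
  2 × O: no H
  1 × Cl: no H
  1 × N: 2 H
  Total hydrogens = 8.
Molecular formula: C12H8ClN3O2

C12H8ClN3O2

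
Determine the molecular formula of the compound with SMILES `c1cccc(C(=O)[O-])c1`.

Heavy atoms from the SMILES: 7 C, 2 O.
Implicit hydrogens by atom environment:
  5 × C (aromatic): 1 H each → 5
  1 × C (aromatic): no H
  1 × C: no H
  1 × O: no H
  1 × O (charge -1): no H
  Total hydrogens = 5.
Net charge -1.
Molecular formula: C7H5O2-

C7H5O2-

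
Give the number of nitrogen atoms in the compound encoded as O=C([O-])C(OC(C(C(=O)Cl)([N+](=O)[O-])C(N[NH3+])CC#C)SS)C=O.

The symbol for nitrogen appears 3 times in the SMILES.

3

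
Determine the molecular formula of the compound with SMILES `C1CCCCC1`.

C6H12

Heavy atoms from the SMILES: 6 C.
Implicit hydrogens by atom environment:
  6 × C: 2 H each → 12
  Total hydrogens = 12.
Molecular formula: C6H12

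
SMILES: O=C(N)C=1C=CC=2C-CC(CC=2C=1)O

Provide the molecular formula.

C11H13NO2

Heavy atoms from the SMILES: 11 C, 1 N, 2 O.
Implicit hydrogens by atom environment:
  3 × C: 2 H each → 6
  3 × C (aromatic): 1 H each → 3
  3 × C (aromatic): no H
  1 × C: 1 H
  1 × C: no H
  1 × N: 2 H
  1 × O: 1 H
  1 × O: no H
  Total hydrogens = 13.
Molecular formula: C11H13NO2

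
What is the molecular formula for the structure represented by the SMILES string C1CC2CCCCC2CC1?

C10H18

Heavy atoms from the SMILES: 10 C.
Implicit hydrogens by atom environment:
  8 × C: 2 H each → 16
  2 × C: 1 H each → 2
  Total hydrogens = 18.
Molecular formula: C10H18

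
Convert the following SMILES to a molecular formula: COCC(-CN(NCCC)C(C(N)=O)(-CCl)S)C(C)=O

C12H24ClN3O3S

Heavy atoms from the SMILES: 12 C, 1 Cl, 3 N, 3 O, 1 S.
Implicit hydrogens by atom environment:
  5 × C: 2 H each → 10
  3 × C: 3 H each → 9
  3 × C: no H
  3 × O: no H
  1 × C: 1 H
  1 × Cl: no H
  1 × N: 2 H
  1 × N: 1 H
  1 × N: no H
  1 × S: 1 H
  Total hydrogens = 24.
Molecular formula: C12H24ClN3O3S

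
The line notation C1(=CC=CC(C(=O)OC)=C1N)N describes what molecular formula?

Heavy atoms from the SMILES: 8 C, 2 N, 2 O.
Implicit hydrogens by atom environment:
  3 × C (aromatic): 1 H each → 3
  3 × C (aromatic): no H
  2 × N: 2 H each → 4
  2 × O: no H
  1 × C: 3 H
  1 × C: no H
  Total hydrogens = 10.
Molecular formula: C8H10N2O2

C8H10N2O2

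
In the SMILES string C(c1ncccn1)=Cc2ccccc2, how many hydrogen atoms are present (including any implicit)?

Hydrogens are implicit in SMILES; fill each atom to its normal valence:
  8 × C (aromatic): 1 H each → 8
  2 × C: 1 H each → 2
  2 × C (aromatic): no H
  2 × N (aromatic): no H
  Total hydrogens = 10.

10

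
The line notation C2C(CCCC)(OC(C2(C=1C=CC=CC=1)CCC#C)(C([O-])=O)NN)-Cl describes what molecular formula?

C19H24ClN2O3-

Heavy atoms from the SMILES: 19 C, 1 Cl, 2 N, 3 O.
Implicit hydrogens by atom environment:
  6 × C: 2 H each → 12
  5 × C (aromatic): 1 H each → 5
  5 × C: no H
  2 × O: no H
  1 × C: 3 H
  1 × C: 1 H
  1 × C (aromatic): no H
  1 × Cl: no H
  1 × N: 2 H
  1 × N: 1 H
  1 × O (charge -1): no H
  Total hydrogens = 24.
Net charge -1.
Molecular formula: C19H24ClN2O3-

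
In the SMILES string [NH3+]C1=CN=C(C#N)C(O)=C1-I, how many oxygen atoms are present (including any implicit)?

1

The symbol for oxygen appears 1 time in the SMILES.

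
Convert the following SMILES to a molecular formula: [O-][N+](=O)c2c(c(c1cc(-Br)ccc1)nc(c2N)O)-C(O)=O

C12H8BrN3O5

Heavy atoms from the SMILES: 1 Br, 12 C, 3 N, 5 O.
Implicit hydrogens by atom environment:
  7 × C (aromatic): no H
  4 × C (aromatic): 1 H each → 4
  2 × O: 1 H each → 2
  2 × O: no H
  1 × Br: no H
  1 × C: no H
  1 × N: 2 H
  1 × N (aromatic): no H
  1 × N (charge +1): no H
  1 × O (charge -1): no H
  Total hydrogens = 8.
Molecular formula: C12H8BrN3O5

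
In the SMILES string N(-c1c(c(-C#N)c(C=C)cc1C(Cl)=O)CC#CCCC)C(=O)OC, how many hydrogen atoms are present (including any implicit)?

Hydrogens are implicit in SMILES; fill each atom to its normal valence:
  5 × C (aromatic): no H
  5 × C: no H
  4 × C: 2 H each → 8
  3 × O: no H
  2 × C: 3 H each → 6
  1 × C (aromatic): 1 H
  1 × C: 1 H
  1 × Cl: no H
  1 × N: 1 H
  1 × N: no H
  Total hydrogens = 17.

17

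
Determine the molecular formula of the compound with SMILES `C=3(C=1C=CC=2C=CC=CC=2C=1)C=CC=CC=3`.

C16H12

Heavy atoms from the SMILES: 16 C.
Implicit hydrogens by atom environment:
  12 × C (aromatic): 1 H each → 12
  4 × C (aromatic): no H
  Total hydrogens = 12.
Molecular formula: C16H12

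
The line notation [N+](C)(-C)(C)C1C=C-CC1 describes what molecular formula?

Heavy atoms from the SMILES: 8 C, 1 N.
Implicit hydrogens by atom environment:
  3 × C: 3 H each → 9
  3 × C: 1 H each → 3
  2 × C: 2 H each → 4
  1 × N (charge +1): no H
  Total hydrogens = 16.
Net charge +1.
Molecular formula: C8H16N+

C8H16N+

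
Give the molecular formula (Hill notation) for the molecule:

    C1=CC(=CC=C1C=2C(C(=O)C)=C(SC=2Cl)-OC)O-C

C14H13ClO3S

Heavy atoms from the SMILES: 14 C, 1 Cl, 3 O, 1 S.
Implicit hydrogens by atom environment:
  6 × C (aromatic): no H
  4 × C (aromatic): 1 H each → 4
  3 × C: 3 H each → 9
  3 × O: no H
  1 × C: no H
  1 × Cl: no H
  1 × S (aromatic): no H
  Total hydrogens = 13.
Molecular formula: C14H13ClO3S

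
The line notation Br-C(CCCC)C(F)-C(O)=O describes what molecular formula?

Heavy atoms from the SMILES: 1 Br, 7 C, 1 F, 2 O.
Implicit hydrogens by atom environment:
  3 × C: 2 H each → 6
  2 × C: 1 H each → 2
  1 × Br: no H
  1 × C: 3 H
  1 × C: no H
  1 × F: no H
  1 × O: 1 H
  1 × O: no H
  Total hydrogens = 12.
Molecular formula: C7H12BrFO2

C7H12BrFO2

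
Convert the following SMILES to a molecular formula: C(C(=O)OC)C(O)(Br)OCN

C5H10BrNO4

Heavy atoms from the SMILES: 1 Br, 5 C, 1 N, 4 O.
Implicit hydrogens by atom environment:
  3 × O: no H
  2 × C: 2 H each → 4
  2 × C: no H
  1 × Br: no H
  1 × C: 3 H
  1 × N: 2 H
  1 × O: 1 H
  Total hydrogens = 10.
Molecular formula: C5H10BrNO4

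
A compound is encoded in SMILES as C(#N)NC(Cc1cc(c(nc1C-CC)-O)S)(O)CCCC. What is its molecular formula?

Heavy atoms from the SMILES: 15 C, 3 N, 2 O, 1 S.
Implicit hydrogens by atom environment:
  6 × C: 2 H each → 12
  4 × C (aromatic): no H
  2 × C: 3 H each → 6
  2 × C: no H
  2 × O: 1 H each → 2
  1 × C (aromatic): 1 H
  1 × N: 1 H
  1 × N (aromatic): no H
  1 × N: no H
  1 × S: 1 H
  Total hydrogens = 23.
Molecular formula: C15H23N3O2S

C15H23N3O2S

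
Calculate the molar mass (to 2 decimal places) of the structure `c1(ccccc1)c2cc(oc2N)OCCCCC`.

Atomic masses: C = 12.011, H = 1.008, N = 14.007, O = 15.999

245.32

Molecular formula: C15H19NO2.
M = 15×12.011 + 19×1.008 + 1×14.007 + 2×15.999 = 245.32 g/mol.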